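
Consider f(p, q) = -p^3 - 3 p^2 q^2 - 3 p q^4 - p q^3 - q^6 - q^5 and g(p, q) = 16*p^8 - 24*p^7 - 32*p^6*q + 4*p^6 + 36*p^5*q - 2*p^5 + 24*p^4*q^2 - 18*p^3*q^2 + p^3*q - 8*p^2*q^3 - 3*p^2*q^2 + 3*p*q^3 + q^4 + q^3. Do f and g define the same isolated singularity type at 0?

The Hessian of f at 0 is [[0, 0], [0, 0]] with rank 0, so corank 2. A Groebner basis of the Jacobian ideal J(f) in C{p,q} is {-p^2 + q^4 - q^3/3, p^3, p^2*q + p^2/3 + q^3/9, p^2 + p*q^2 + q^3/3}; counting standard monomials gives mu = 7. Corank 2; j^3 = -p^3 is a perfect cube, so E-series; the 4-jet and mu = 7 give E_7. The Hessian of g at 0 is [[0, 0], [0, 0]] with rank 0, so corank 2. A Groebner basis of the Jacobian ideal J(g) in C{p,q} is {p^3 + 57*p*q^2 + 3*q^2, p^2*q + 8*p*q^2, q^3}; counting standard monomials gives mu = 7. Corank 2; j^3 = q^3 is a perfect cube, so E-series; the 4-jet and mu = 7 give E_7. Both have type E_7, hence right-equivalent.

Yes.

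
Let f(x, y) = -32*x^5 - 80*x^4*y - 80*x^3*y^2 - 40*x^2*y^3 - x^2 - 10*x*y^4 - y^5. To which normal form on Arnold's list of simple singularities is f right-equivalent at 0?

A_{4}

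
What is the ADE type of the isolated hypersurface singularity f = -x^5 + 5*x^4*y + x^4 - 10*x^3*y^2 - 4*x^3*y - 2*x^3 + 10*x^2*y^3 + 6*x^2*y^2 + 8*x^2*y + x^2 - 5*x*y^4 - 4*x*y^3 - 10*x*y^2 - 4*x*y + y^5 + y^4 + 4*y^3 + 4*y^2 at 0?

A_4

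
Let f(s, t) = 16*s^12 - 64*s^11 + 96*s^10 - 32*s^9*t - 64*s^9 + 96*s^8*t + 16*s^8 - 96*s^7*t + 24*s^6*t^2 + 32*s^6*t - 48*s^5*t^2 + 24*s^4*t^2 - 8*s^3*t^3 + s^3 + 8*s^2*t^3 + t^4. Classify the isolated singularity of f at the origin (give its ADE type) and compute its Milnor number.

The Hessian of f at 0 is [[0, 0], [0, 0]] with rank 0, so corank 2. A Groebner basis of the Jacobian ideal J(f) in C{s,t} is {t^3, s^2}; counting standard monomials gives mu = 6. Corank 2; j^3 = s^3 is a perfect cube, so E-series; the 4-jet and mu = 6 give E_6.

Type E_6, Milnor number mu = 6.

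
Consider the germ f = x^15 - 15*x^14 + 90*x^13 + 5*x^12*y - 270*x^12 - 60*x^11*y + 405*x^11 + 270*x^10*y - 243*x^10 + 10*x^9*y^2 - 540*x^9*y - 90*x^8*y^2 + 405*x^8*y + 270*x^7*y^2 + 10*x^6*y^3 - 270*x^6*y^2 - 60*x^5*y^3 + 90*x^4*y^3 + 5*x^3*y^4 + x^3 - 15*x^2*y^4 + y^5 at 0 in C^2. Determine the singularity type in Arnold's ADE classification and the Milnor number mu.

The Hessian of f at 0 is [[0, 0], [0, 0]] with rank 0, so corank 2. A Groebner basis of the Jacobian ideal J(f) in C{x,y} is {y^4, x^2}; counting standard monomials gives mu = 8. Corank 2; j^3 = x^3 is a perfect cube, so E-series; the 5-jet and mu = 8 give E_8.

Type E8, Milnor number mu = 8.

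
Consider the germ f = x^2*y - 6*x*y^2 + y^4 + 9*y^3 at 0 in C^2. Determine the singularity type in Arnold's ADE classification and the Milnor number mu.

The Hessian of f at 0 is [[0, 0], [0, 0]] with rank 0, so corank 2. A Groebner basis of the Jacobian ideal J(f) in C{x,y} is {x^3 + 27*x^2/4 - 243*y^2/4, x^2/4 + y^3 - 9*y^2/4, x*y - 3*y^2}; counting standard monomials gives mu = 5. Corank 2; j^3 = y*(x - 3*y)^2 has shape L^2 M (L != M), so D-series; mu = 5 gives D_5.

Type D_5, Milnor number mu = 5.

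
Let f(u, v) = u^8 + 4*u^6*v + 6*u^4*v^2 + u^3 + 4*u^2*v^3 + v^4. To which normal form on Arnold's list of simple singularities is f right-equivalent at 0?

E6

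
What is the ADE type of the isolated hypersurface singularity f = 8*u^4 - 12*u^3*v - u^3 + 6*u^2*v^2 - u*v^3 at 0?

The Hessian of f at 0 is [[0, 0], [0, 0]] with rank 0, so corank 2. A Groebner basis of the Jacobian ideal J(f) in C{u,v} is {3*u^2/4 + v^4 + v^3/4, u^3, u^2*v - u^2/4 - v^3/12, -u^2 + u*v^2 - v^3/3}; counting standard monomials gives mu = 7. Corank 2; j^3 = -u^3 is a perfect cube, so E-series; the 4-jet and mu = 7 give E_7.

E7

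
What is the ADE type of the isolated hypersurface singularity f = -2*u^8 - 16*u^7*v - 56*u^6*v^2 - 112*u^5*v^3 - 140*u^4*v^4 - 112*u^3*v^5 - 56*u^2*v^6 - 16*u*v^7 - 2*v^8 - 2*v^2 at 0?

A_{7}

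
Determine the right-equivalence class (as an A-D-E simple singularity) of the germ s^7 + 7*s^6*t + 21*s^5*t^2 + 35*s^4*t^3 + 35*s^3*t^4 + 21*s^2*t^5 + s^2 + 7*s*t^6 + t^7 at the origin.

A6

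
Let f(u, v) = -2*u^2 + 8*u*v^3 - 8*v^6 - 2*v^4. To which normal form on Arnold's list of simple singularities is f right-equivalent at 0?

A_3

The Hessian of f at 0 is [[-4, 0], [0, 0]] with rank 1, so corank 1. A Groebner basis of the Jacobian ideal J(f) in C{u,v} is {v^3, u}; counting standard monomials gives mu = 3. Corank 1: A-series; mu = 3 gives A_3.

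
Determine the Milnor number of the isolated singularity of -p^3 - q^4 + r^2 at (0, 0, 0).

6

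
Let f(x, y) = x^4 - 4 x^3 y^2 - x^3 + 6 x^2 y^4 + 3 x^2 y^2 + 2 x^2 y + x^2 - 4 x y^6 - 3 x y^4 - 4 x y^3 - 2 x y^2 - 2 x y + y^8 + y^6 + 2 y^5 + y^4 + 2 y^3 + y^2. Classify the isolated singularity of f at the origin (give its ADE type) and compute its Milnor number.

The Hessian of f at 0 has rank 1. Corank 1: A-series; mu = 2 gives A_2.

Type A_2, Milnor number mu = 2.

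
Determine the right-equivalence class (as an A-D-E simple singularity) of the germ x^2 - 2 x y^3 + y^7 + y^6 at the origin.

The Hessian of f at 0 is [[2, 0], [0, 0]] with rank 1, so corank 1. A Groebner basis of the Jacobian ideal J(f) in C{x,y} is {-x + y^3, x^2}; counting standard monomials gives mu = 6. Corank 1: A-series; mu = 6 gives A_6.

A_{6}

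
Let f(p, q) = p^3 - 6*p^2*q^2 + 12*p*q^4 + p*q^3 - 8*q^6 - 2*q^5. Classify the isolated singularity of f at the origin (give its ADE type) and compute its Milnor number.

The Hessian of f at 0 is [[0, 0], [0, 0]] with rank 0, so corank 2. A Groebner basis of the Jacobian ideal J(f) in C{p,q} is {-p^2/4 + q^4 - q^3/12, p^3, p^2*q + p^2/12 + q^3/36, -p^2/2 + p*q^2 - q^3/6}; counting standard monomials gives mu = 7. Corank 2; j^3 = p^3 is a perfect cube, so E-series; the 4-jet and mu = 7 give E_7.

Type E_7, Milnor number mu = 7.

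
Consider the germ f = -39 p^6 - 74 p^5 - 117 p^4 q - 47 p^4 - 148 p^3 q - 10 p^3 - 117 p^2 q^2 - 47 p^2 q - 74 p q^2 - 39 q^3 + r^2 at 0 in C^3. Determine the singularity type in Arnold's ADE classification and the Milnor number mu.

Type D_{4}, Milnor number mu = 4.

The Hessian of f at 0 is [[0, 0, 0], [0, 0, 0], [0, 0, 2]] with rank 1, so corank 2. A Groebner basis of the Jacobian ideal J(f) in C{p,q,r} is {q^3, p^2 - 23*q^2/11, p*q + 16*q^2/11, r}; counting standard monomials gives mu = 4. Corank 2; j^3 = -(2*p + 3*q)*(5*p^2 + 16*p*q + 13*q^2) splits into three distinct lines over C (the quadratic factor has nonzero discriminant), so D_4.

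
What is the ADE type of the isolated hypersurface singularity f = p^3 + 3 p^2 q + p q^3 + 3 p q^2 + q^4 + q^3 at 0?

E_7

The Hessian of f at 0 is [[0, 0], [0, 0]] with rank 0, so corank 2. A Groebner basis of the Jacobian ideal J(f) in C{p,q} is {p^3 + 3*p^2*q + 6*p^2 + 12*p*q + 6*q^2, -3*p^2 + p*q^2 - 6*p*q - 3*q^2, 3*p^2 + 6*p*q + q^3 + 3*q^2}; counting standard monomials gives mu = 7. Corank 2; j^3 = (p + q)^3 is a perfect cube, so E-series; the 4-jet and mu = 7 give E_7.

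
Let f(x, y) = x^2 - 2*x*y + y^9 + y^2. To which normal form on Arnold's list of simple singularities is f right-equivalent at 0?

A_8

The Hessian of f at 0 is [[2, -2], [-2, 2]] with rank 1, so corank 1. A Groebner basis of the Jacobian ideal J(f) in C{x,y} is {y^8, x - y}; counting standard monomials gives mu = 8. Corank 1: A-series; mu = 8 gives A_8.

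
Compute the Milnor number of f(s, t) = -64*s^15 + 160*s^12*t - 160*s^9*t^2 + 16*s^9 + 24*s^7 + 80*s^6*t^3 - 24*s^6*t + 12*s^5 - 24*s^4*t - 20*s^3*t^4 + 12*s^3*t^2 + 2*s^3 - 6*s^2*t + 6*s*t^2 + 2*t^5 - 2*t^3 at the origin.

The Hessian of f at 0 is [[0, 0], [0, 0]] with rank 0, so corank 2. A Groebner basis of the Jacobian ideal J(f) in C{s,t} is {s^2/4 + s*t^3 - s*t/2 + t^2/4, t^4, s^3 - 3*s*t^2 + 2*t^3, s^2*t - 2*s*t^2 + t^3}; counting standard monomials gives mu = 8. Corank 2; j^3 = 2*(s - t)^3 is a perfect cube, so E-series; the 5-jet and mu = 8 give E_8.

8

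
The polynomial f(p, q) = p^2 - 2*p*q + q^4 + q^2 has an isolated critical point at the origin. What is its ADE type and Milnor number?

The Hessian of f at 0 has rank 1. Corank 1: A-series; mu = 3 gives A_3.

Type A3, Milnor number mu = 3.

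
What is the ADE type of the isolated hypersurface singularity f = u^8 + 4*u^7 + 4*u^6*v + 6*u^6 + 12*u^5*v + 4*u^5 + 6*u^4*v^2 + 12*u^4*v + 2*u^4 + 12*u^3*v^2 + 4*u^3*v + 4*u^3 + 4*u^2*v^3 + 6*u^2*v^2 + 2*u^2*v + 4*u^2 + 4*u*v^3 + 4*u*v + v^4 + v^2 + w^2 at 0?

A3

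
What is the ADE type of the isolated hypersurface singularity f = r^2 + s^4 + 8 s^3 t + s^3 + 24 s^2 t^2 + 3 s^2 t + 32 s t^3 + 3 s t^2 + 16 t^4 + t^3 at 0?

E_{6}

The Hessian of f at 0 has rank 1. Corank 2; j^3 = (s + t)^3 is a perfect cube, so E-series; the 4-jet and mu = 6 give E_6.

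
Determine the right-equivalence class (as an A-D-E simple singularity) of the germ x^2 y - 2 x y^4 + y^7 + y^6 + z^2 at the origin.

The Hessian of f at 0 has rank 1. Corank 2; j^3 = x^2*y has shape L^2 M (L != M), so D-series; mu = 7 gives D_7.

D_7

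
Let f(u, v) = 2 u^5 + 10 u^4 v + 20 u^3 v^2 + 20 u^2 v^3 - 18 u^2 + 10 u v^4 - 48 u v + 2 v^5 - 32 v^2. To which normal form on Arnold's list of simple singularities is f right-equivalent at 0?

The Hessian of f at 0 has rank 1. Corank 1: A-series; mu = 4 gives A_4.

A4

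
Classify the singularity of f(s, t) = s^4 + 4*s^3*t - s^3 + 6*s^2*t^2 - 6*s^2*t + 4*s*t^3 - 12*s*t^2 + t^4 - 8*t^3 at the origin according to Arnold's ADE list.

E6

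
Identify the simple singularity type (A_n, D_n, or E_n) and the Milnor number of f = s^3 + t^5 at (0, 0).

The Hessian of f at 0 has rank 0. Corank 2; j^3 = s^3 is a perfect cube, so E-series; the 5-jet and mu = 8 give E_8.

Type E_8, Milnor number mu = 8.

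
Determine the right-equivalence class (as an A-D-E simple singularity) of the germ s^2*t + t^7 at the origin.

D_8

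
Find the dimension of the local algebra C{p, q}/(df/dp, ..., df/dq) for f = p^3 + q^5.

The Hessian of f at 0 has rank 0. Corank 2; j^3 = p^3 is a perfect cube, so E-series; the 5-jet and mu = 8 give E_8.

8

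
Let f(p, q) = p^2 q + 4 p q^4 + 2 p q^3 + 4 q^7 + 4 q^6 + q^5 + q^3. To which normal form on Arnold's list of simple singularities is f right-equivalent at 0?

D_4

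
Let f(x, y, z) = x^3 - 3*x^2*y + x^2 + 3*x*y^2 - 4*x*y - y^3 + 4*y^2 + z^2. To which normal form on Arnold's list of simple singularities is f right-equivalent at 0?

The Hessian of f at 0 has rank 2. Corank 1: A-series; mu = 2 gives A_2.

A_{2}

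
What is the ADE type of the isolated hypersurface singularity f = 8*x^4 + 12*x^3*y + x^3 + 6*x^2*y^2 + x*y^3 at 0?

The Hessian of f at 0 has rank 0. Corank 2; j^3 = x^3 is a perfect cube, so E-series; the 4-jet and mu = 7 give E_7.

E7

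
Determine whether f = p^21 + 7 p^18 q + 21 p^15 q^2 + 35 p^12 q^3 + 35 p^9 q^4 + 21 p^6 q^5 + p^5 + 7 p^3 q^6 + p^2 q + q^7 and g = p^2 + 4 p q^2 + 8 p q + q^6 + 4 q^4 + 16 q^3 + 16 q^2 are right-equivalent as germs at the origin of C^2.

No.

The Hessian of f at 0 has rank 0. Corank 2; j^3 = p^2*q has shape L^2 M (L != M), so D-series; mu = 8 gives D_8. The Hessian of g at 0 has rank 1. Corank 1: A-series; mu = 5 gives A_5. f is D_8 but g is A_5, hence not right-equivalent.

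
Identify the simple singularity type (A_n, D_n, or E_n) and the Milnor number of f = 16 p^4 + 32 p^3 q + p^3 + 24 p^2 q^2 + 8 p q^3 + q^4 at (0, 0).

The Hessian of f at 0 has rank 0. Corank 2; j^3 = p^3 is a perfect cube, so E-series; the 4-jet and mu = 6 give E_6.

Type E_{6}, Milnor number mu = 6.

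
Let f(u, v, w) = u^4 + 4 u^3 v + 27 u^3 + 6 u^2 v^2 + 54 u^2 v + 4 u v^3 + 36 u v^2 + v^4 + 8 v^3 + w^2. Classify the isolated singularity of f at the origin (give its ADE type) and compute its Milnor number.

The Hessian of f at 0 has rank 1. Corank 2; j^3 = (3*u + 2*v)^3 is a perfect cube, so E-series; the 4-jet and mu = 6 give E_6.

Type E6, Milnor number mu = 6.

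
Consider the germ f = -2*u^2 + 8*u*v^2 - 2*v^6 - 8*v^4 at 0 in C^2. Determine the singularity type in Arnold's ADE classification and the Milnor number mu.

Type A_5, Milnor number mu = 5.

The Hessian of f at 0 has rank 1. Corank 1: A-series; mu = 5 gives A_5.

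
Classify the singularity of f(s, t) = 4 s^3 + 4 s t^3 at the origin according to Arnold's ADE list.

E_7

The Hessian of f at 0 has rank 0. Corank 2; j^3 = 4*s^3 is a perfect cube, so E-series; the 4-jet and mu = 7 give E_7.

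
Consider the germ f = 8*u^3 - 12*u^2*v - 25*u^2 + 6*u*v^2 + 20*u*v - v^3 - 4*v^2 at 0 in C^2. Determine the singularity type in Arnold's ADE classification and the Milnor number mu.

The Hessian of f at 0 has rank 1. Corank 1: A-series; mu = 2 gives A_2.

Type A_2, Milnor number mu = 2.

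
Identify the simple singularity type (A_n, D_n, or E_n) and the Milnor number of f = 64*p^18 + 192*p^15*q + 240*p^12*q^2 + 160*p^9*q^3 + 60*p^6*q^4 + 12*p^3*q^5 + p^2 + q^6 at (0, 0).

Type A_{5}, Milnor number mu = 5.

The Hessian of f at 0 has rank 1. Corank 1: A-series; mu = 5 gives A_5.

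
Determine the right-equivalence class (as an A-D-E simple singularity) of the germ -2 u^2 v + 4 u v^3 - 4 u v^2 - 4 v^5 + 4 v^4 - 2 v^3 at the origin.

D_6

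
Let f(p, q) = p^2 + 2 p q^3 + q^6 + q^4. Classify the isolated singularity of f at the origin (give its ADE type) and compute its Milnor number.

The Hessian of f at 0 has rank 1. Corank 1: A-series; mu = 3 gives A_3.

Type A_3, Milnor number mu = 3.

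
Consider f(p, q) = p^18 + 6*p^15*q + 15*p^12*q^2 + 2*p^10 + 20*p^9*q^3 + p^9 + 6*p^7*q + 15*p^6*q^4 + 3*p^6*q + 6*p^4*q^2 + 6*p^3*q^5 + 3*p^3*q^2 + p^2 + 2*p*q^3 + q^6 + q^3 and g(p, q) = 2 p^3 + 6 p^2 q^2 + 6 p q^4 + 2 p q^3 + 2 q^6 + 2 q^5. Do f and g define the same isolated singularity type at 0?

No.

The Hessian of f at 0 has rank 1. Corank 1: A-series; mu = 2 gives A_2. The Hessian of g at 0 has rank 0. Corank 2; j^3 = 2*p^3 is a perfect cube, so E-series; the 4-jet and mu = 7 give E_7. f is A_2 but g is E_7, hence not right-equivalent.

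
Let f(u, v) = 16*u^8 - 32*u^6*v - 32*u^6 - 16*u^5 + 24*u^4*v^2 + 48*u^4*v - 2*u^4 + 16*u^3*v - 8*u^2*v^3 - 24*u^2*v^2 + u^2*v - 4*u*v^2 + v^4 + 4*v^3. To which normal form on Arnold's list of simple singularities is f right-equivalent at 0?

D5

The Hessian of f at 0 has rank 0. Corank 2; j^3 = v*(u - 2*v)^2 has shape L^2 M (L != M), so D-series; mu = 5 gives D_5.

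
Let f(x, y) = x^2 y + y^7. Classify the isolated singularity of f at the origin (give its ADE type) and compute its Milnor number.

Type D_{8}, Milnor number mu = 8.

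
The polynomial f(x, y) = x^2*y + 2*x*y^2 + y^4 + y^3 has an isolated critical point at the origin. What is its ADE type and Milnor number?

The Hessian of f at 0 has rank 0. Corank 2; j^3 = y*(x + y)^2 has shape L^2 M (L != M), so D-series; mu = 5 gives D_5.

Type D_5, Milnor number mu = 5.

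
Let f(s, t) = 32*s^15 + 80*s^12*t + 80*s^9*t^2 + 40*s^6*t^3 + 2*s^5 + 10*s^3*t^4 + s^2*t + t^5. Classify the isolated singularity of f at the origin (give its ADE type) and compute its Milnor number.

The Hessian of f at 0 has rank 0. Corank 2; j^3 = s^2*t has shape L^2 M (L != M), so D-series; mu = 6 gives D_6.

Type D_6, Milnor number mu = 6.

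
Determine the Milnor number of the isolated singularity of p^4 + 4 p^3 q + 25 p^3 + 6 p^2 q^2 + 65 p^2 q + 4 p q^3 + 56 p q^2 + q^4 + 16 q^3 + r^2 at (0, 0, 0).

5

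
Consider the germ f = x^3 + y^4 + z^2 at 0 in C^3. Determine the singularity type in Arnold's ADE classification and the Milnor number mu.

Type E6, Milnor number mu = 6.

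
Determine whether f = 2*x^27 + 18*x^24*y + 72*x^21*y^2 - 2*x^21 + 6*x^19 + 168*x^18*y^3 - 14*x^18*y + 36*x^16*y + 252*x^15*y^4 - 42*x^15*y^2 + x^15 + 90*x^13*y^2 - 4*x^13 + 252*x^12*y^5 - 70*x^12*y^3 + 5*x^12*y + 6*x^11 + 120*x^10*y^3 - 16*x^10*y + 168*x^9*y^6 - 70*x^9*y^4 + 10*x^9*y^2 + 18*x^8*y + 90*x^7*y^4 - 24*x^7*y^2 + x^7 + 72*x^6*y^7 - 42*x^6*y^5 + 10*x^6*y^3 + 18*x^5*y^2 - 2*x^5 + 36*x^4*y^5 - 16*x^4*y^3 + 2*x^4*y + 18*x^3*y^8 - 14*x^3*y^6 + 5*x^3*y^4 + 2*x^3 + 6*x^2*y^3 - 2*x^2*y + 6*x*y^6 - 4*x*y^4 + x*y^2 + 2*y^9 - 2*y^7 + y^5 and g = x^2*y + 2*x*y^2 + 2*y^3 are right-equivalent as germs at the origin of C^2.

The Hessian of f at 0 has rank 0. Corank 2; j^3 = x*(2*x^2 - 2*x*y + y^2) splits into three distinct lines over C (the quadratic factor has nonzero discriminant), so D_4. The Hessian of g at 0 has rank 0. Corank 2; j^3 = y*(x^2 + 2*x*y + 2*y^2) splits into three distinct lines over C (the quadratic factor has nonzero discriminant), so D_4. Both have type D_4, hence right-equivalent.

Yes.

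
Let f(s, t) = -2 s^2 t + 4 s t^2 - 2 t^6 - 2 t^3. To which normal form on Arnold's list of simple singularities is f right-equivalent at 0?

D_{7}

The Hessian of f at 0 has rank 0. Corank 2; j^3 = -2*t*(s - t)^2 has shape L^2 M (L != M), so D-series; mu = 7 gives D_7.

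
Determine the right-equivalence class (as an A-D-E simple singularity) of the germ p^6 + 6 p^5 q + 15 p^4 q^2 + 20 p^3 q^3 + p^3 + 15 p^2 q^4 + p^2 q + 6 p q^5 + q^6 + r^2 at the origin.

D_7

The Hessian of f at 0 is [[0, 0, 0], [0, 0, 0], [0, 0, 2]] with rank 1, so corank 2. A Groebner basis of the Jacobian ideal J(f) in C{p,q,r} is {-p*q/6 + q^5, p*q^2, p^2 + p*q, r}; counting standard monomials gives mu = 7. Corank 2; j^3 = p^2*(p + q) has shape L^2 M (L != M), so D-series; mu = 7 gives D_7.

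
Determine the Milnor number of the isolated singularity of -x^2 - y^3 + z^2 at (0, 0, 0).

2

The Hessian of f at 0 is [[-2, 0, 0], [0, 0, 0], [0, 0, 2]] with rank 2, so corank 1. A Groebner basis of the Jacobian ideal J(f) in C{x,y,z} is {y^2, x, z}; counting standard monomials gives mu = 2. Corank 1: A-series; mu = 2 gives A_2.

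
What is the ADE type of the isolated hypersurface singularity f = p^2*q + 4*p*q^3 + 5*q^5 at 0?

D6

The Hessian of f at 0 has rank 0. Corank 2; j^3 = p^2*q has shape L^2 M (L != M), so D-series; mu = 6 gives D_6.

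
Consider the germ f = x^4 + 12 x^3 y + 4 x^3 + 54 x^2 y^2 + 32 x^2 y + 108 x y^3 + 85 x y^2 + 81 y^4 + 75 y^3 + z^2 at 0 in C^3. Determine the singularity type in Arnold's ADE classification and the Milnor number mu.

Type D_{5}, Milnor number mu = 5.

The Hessian of f at 0 is [[0, 0, 0], [0, 0, 0], [0, 0, 2]] with rank 1, so corank 2. A Groebner basis of the Jacobian ideal J(f) in C{x,y,z} is {x*y^2 + 10*x*y + 25*y^2, -4*x*y + y^3 - 10*y^2, x^2 + 11*x*y/2 + 15*y^2/2, z}; counting standard monomials gives mu = 5. Corank 2; j^3 = (x + 3*y)*(2*x + 5*y)^2 has shape L^2 M (L != M), so D-series; mu = 5 gives D_5.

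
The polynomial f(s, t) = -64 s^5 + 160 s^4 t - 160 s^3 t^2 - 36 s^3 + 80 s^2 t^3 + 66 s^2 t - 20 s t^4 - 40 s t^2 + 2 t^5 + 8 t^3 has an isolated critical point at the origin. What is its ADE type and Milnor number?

Type D_{6}, Milnor number mu = 6.

The Hessian of f at 0 is [[0, 0], [0, 0]] with rank 0, so corank 2. A Groebner basis of the Jacobian ideal J(f) in C{s,t} is {-243*s*t/10 + t^4 + 81*t^2/5, s*t^2 - 2*t^3/3, s^2 - 7*s*t/6 + t^2/3}; counting standard monomials gives mu = 6. Corank 2; j^3 = -2*(2*s - t)*(3*s - 2*t)^2 has shape L^2 M (L != M), so D-series; mu = 6 gives D_6.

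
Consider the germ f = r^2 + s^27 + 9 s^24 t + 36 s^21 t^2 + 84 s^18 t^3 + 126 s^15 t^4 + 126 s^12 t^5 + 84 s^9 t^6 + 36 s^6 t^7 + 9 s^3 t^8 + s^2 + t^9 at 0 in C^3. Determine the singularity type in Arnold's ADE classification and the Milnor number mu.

Type A_8, Milnor number mu = 8.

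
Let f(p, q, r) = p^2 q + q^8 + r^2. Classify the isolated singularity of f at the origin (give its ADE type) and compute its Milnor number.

Type D9, Milnor number mu = 9.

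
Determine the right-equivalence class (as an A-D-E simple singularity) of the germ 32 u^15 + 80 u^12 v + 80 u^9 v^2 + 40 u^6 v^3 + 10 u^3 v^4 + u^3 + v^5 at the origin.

The Hessian of f at 0 has rank 0. Corank 2; j^3 = u^3 is a perfect cube, so E-series; the 5-jet and mu = 8 give E_8.

E_{8}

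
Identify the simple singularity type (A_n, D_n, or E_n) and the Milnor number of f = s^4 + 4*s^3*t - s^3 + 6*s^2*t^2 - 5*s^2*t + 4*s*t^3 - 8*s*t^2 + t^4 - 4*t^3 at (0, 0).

Type D5, Milnor number mu = 5.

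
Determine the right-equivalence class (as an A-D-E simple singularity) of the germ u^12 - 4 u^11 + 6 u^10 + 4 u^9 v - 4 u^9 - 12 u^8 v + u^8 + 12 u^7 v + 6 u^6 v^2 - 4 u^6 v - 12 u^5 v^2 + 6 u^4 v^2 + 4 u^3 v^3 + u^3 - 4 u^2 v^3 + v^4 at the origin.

The Hessian of f at 0 has rank 0. Corank 2; j^3 = u^3 is a perfect cube, so E-series; the 4-jet and mu = 6 give E_6.

E6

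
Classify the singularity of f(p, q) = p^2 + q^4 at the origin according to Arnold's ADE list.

A_{3}

The Hessian of f at 0 has rank 1. Corank 1: A-series; mu = 3 gives A_3.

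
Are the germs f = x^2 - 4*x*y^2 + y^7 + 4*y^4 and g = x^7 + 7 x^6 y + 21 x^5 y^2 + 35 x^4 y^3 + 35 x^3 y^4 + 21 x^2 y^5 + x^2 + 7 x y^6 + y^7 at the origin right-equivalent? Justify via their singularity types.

The Hessian of f at 0 has rank 1. Corank 1: A-series; mu = 6 gives A_6. The Hessian of g at 0 has rank 1. Corank 1: A-series; mu = 6 gives A_6. Both have type A_6, hence right-equivalent.

Yes.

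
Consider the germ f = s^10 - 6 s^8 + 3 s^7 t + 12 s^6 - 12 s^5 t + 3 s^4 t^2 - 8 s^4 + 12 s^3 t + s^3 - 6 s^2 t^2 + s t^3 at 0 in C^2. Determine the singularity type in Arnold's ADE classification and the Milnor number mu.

The Hessian of f at 0 has rank 0. Corank 2; j^3 = s^3 is a perfect cube, so E-series; the 4-jet and mu = 7 give E_7.

Type E_{7}, Milnor number mu = 7.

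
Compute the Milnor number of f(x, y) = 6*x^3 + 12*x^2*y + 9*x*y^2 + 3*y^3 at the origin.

4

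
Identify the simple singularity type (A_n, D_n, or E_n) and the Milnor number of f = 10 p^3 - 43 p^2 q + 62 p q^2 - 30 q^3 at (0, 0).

Type D_4, Milnor number mu = 4.

The Hessian of f at 0 is [[0, 0], [0, 0]] with rank 0, so corank 2. A Groebner basis of the Jacobian ideal J(f) in C{p,q} is {q^3, p^2 - 26*q^2/11, p*q - 17*q^2/11}; counting standard monomials gives mu = 4. Corank 2; j^3 = (2*p - 3*q)*(5*p^2 - 14*p*q + 10*q^2) splits into three distinct lines over C (the quadratic factor has nonzero discriminant), so D_4.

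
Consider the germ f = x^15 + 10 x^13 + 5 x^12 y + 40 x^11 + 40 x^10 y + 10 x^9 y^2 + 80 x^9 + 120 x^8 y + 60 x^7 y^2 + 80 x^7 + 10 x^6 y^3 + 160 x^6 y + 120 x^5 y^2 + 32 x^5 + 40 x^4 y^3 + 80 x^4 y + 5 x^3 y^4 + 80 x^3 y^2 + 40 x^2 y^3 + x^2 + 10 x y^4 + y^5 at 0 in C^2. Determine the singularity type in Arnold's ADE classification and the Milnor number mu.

Type A_4, Milnor number mu = 4.

The Hessian of f at 0 has rank 1. Corank 1: A-series; mu = 4 gives A_4.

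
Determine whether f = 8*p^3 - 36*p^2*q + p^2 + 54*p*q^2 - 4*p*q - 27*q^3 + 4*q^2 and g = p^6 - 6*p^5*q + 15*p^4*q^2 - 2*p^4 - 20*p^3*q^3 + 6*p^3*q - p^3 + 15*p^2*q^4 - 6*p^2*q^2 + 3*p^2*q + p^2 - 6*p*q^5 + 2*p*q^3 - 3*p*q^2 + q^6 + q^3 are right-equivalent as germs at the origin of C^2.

Yes.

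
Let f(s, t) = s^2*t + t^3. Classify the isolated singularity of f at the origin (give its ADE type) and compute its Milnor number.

The Hessian of f at 0 is [[0, 0], [0, 0]] with rank 0, so corank 2. A Groebner basis of the Jacobian ideal J(f) in C{s,t} is {t^3, s^2 + 3*t^2, s*t}; counting standard monomials gives mu = 4. Corank 2; j^3 = t*(s^2 + t^2) splits into three distinct lines over C (the quadratic factor has nonzero discriminant), so D_4.

Type D_4, Milnor number mu = 4.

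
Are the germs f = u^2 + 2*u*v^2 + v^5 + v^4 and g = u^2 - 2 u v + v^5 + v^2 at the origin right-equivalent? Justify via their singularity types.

The Hessian of f at 0 has rank 1. Corank 1: A-series; mu = 4 gives A_4. The Hessian of g at 0 has rank 1. Corank 1: A-series; mu = 4 gives A_4. Both have type A_4, hence right-equivalent.

Yes.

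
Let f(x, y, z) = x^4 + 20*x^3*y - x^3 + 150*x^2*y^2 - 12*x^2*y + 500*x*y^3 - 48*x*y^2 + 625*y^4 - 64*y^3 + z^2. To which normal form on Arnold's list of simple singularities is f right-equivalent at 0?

E_6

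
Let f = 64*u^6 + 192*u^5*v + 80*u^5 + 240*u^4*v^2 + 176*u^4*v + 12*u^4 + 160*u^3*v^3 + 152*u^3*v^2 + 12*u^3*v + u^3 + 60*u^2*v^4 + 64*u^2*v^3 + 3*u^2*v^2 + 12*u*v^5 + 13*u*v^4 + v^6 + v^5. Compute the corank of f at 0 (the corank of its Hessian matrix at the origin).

2

The Hessian at 0 is [[0, 0], [0, 0]] of rank 0; hence corank 2.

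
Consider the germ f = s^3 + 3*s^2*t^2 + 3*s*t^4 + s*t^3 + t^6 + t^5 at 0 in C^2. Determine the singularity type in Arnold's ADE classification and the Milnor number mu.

The Hessian of f at 0 has rank 0. Corank 2; j^3 = s^3 is a perfect cube, so E-series; the 4-jet and mu = 7 give E_7.

Type E_{7}, Milnor number mu = 7.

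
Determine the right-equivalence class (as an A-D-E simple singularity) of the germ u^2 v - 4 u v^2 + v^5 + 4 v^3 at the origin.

The Hessian of f at 0 is [[0, 0], [0, 0]] with rank 0, so corank 2. A Groebner basis of the Jacobian ideal J(f) in C{u,v} is {u^2/5 + v^4 - 4*v^2/5, u^3 - 8*v^3, u*v - 2*v^2}; counting standard monomials gives mu = 6. Corank 2; j^3 = v*(u - 2*v)^2 has shape L^2 M (L != M), so D-series; mu = 6 gives D_6.

D6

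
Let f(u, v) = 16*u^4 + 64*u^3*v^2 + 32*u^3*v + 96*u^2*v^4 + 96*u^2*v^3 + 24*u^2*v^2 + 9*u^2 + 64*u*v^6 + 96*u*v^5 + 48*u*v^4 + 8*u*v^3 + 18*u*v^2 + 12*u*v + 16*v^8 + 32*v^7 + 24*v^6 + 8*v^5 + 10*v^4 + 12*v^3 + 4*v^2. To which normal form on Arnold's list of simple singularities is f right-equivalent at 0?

The Hessian of f at 0 has rank 1. Corank 1: A-series; mu = 3 gives A_3.

A_3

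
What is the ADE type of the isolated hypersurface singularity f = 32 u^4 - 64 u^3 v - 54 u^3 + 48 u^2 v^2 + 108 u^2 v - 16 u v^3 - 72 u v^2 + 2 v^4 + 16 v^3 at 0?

The Hessian of f at 0 has rank 0. Corank 2; j^3 = -2*(3*u - 2*v)^3 is a perfect cube, so E-series; the 4-jet and mu = 6 give E_6.

E6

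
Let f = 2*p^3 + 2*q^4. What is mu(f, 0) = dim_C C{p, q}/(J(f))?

6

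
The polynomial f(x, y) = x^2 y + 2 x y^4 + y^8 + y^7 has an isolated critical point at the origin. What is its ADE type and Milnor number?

The Hessian of f at 0 has rank 0. Corank 2; j^3 = x^2*y has shape L^2 M (L != M), so D-series; mu = 9 gives D_9.

Type D_{9}, Milnor number mu = 9.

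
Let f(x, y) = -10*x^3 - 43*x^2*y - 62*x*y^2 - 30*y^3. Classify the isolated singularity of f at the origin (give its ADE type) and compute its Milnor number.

Type D4, Milnor number mu = 4.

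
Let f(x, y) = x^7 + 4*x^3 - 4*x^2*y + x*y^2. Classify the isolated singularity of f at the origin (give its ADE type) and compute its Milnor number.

The Hessian of f at 0 has rank 0. Corank 2; j^3 = x*(2*x - y)^2 has shape L^2 M (L != M), so D-series; mu = 8 gives D_8.

Type D_8, Milnor number mu = 8.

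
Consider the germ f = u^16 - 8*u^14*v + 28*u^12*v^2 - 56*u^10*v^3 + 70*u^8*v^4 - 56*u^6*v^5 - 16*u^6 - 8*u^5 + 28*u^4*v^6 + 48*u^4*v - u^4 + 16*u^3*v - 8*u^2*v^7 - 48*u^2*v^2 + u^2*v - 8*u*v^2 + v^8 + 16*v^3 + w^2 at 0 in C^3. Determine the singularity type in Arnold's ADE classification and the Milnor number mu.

Type D_9, Milnor number mu = 9.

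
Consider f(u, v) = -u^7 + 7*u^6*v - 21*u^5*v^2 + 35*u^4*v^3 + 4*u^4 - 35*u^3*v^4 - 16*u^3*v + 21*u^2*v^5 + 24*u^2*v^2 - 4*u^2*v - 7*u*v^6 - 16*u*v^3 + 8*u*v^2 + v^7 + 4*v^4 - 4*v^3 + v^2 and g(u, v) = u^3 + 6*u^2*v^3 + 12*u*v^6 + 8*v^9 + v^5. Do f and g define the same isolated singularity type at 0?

The Hessian of f at 0 is [[0, 0], [0, 2]] with rank 1, so corank 1. A Groebner basis of the Jacobian ideal J(f) in C{u,v} is {v^3, u^2 - 2*u*v + v^2 - v/2}; counting standard monomials gives mu = 6. Corank 1: A-series; mu = 6 gives A_6. The Hessian of g at 0 is [[0, 0], [0, 0]] with rank 0, so corank 2. A Groebner basis of the Jacobian ideal J(g) in C{u,v} is {u^2/4 + u*v^3, v^4, u^3, u^2*v}; counting standard monomials gives mu = 8. Corank 2; j^3 = u^3 is a perfect cube, so E-series; the 5-jet and mu = 8 give E_8. f is A_6 but g is E_8, hence not right-equivalent.

No.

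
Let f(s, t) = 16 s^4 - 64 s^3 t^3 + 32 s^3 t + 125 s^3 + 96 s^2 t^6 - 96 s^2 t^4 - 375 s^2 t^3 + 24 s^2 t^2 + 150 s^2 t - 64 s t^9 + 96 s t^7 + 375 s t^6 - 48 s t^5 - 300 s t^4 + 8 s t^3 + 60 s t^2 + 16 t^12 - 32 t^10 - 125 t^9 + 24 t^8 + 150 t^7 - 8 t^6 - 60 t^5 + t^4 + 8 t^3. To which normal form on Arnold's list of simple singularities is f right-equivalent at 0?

E_6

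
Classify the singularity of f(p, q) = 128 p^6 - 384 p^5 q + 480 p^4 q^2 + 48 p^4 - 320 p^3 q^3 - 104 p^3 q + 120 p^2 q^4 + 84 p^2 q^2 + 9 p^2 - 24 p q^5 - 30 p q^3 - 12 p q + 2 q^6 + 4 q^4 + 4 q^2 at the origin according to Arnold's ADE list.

A_{5}

The Hessian of f at 0 is [[18, -12], [-12, 8]] with rank 1, so corank 1. A Groebner basis of the Jacobian ideal J(f) in C{p,q} is {p*q^2 + 54*p - 36*q, 81*p + q^3 - 54*q, p^2 - 4*p*q/3 + 4*q^2/9}; counting standard monomials gives mu = 5. Corank 1: A-series; mu = 5 gives A_5.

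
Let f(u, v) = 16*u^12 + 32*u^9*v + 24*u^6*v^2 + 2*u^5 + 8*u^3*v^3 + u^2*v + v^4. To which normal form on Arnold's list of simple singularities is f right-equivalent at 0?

The Hessian of f at 0 is [[0, 0], [0, 0]] with rank 0, so corank 2. A Groebner basis of the Jacobian ideal J(f) in C{u,v} is {u^3, u^2/4 + v^3, u*v}; counting standard monomials gives mu = 5. Corank 2; j^3 = u^2*v has shape L^2 M (L != M), so D-series; mu = 5 gives D_5.

D_5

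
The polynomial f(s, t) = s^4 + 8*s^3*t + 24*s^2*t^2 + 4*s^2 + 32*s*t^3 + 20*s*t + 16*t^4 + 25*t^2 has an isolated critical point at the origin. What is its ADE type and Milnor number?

Type A3, Milnor number mu = 3.

The Hessian of f at 0 has rank 1. Corank 1: A-series; mu = 3 gives A_3.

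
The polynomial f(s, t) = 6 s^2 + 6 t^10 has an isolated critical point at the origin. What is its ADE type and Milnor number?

Type A_9, Milnor number mu = 9.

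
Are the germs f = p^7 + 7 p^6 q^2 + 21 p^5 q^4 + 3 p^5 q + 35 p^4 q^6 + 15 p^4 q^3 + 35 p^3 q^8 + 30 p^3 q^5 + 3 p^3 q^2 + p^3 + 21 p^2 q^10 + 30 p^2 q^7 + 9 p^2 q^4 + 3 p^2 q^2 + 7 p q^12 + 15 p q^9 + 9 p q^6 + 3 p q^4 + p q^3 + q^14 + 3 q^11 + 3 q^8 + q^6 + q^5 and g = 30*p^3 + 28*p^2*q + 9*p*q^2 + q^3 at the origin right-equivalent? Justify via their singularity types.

No.

The Hessian of f at 0 is [[0, 0], [0, 0]] with rank 0, so corank 2. A Groebner basis of the Jacobian ideal J(f) in C{p,q} is {-p^2 + q^4 - q^3/3, p^3, p^2*q + p^2/3 + q^3/9, p^2 + p*q^2 + q^3/3}; counting standard monomials gives mu = 7. Corank 2; j^3 = p^3 is a perfect cube, so E-series; the 4-jet and mu = 7 give E_7. The Hessian of g at 0 is [[0, 0], [0, 0]] with rank 0, so corank 2. A Groebner basis of the Jacobian ideal J(g) in C{p,q} is {q^3, p^2 - 3*q^2/26, p*q + 9*q^2/26}; counting standard monomials gives mu = 4. Corank 2; j^3 = (3*p + q)*(10*p^2 + 6*p*q + q^2) splits into three distinct lines over C (the quadratic factor has nonzero discriminant), so D_4. f is E_7 but g is D_4, hence not right-equivalent.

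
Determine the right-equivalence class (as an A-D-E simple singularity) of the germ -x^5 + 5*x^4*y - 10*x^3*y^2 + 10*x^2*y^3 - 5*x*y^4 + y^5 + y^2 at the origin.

The Hessian of f at 0 has rank 1. Corank 1: A-series; mu = 4 gives A_4.

A_4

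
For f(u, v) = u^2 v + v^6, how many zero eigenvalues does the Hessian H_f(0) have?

2

The Hessian at 0 is [[0, 0], [0, 0]] of rank 0; hence corank 2.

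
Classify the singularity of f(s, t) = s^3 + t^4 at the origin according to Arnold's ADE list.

E_{6}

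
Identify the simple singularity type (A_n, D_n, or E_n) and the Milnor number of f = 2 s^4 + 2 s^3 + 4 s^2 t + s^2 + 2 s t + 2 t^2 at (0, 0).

Type A_1, Milnor number mu = 1.

The Hessian of f at 0 is [[2, 2], [2, 4]] with rank 2, so corank 0. A Groebner basis of the Jacobian ideal J(f) in C{s,t} is {s, t}; counting standard monomials gives mu = 1. Corank 0: nondegenerate Morse point, so A_1.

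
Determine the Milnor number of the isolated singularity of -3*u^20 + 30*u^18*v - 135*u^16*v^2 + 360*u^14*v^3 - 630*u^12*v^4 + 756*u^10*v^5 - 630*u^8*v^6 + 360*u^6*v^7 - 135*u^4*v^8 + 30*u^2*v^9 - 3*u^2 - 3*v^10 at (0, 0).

9

The Hessian of f at 0 has rank 1. Corank 1: A-series; mu = 9 gives A_9.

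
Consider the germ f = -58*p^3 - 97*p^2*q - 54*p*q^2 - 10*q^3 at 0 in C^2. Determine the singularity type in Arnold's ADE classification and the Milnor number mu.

Type D_{4}, Milnor number mu = 4.

The Hessian of f at 0 has rank 0. Corank 2; j^3 = -(2*p + q)*(29*p^2 + 34*p*q + 10*q^2) splits into three distinct lines over C (the quadratic factor has nonzero discriminant), so D_4.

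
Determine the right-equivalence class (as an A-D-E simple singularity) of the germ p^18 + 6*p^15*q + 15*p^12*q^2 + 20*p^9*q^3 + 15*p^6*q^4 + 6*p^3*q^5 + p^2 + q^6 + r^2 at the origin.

A_5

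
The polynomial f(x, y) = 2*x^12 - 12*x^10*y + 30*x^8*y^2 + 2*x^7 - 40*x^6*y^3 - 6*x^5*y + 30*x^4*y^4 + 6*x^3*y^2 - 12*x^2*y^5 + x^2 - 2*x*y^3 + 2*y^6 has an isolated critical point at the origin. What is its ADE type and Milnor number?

The Hessian of f at 0 has rank 1. Corank 1: A-series; mu = 5 gives A_5.

Type A_{5}, Milnor number mu = 5.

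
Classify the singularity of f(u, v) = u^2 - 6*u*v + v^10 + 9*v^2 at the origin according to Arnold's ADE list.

A_{9}

The Hessian of f at 0 is [[2, -6], [-6, 18]] with rank 1, so corank 1. A Groebner basis of the Jacobian ideal J(f) in C{u,v} is {v^9, u - 3*v}; counting standard monomials gives mu = 9. Corank 1: A-series; mu = 9 gives A_9.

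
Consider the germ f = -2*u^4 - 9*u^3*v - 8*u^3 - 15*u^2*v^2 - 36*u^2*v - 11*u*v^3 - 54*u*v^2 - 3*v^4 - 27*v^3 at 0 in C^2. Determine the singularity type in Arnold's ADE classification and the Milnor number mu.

The Hessian of f at 0 has rank 0. Corank 2; j^3 = -(2*u + 3*v)^3 is a perfect cube, so E-series; the 4-jet and mu = 7 give E_7.

Type E_{7}, Milnor number mu = 7.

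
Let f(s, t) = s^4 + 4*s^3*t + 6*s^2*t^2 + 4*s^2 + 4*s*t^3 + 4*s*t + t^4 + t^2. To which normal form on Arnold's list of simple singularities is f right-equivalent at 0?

A_{3}

The Hessian of f at 0 has rank 1. Corank 1: A-series; mu = 3 gives A_3.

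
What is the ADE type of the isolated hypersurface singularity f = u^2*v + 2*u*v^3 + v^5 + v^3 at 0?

D_{4}

The Hessian of f at 0 is [[0, 0], [0, 0]] with rank 0, so corank 2. A Groebner basis of the Jacobian ideal J(f) in C{u,v} is {v^3, u^2 + 3*v^2, u*v}; counting standard monomials gives mu = 4. Corank 2; j^3 = v*(u^2 + v^2) splits into three distinct lines over C (the quadratic factor has nonzero discriminant), so D_4.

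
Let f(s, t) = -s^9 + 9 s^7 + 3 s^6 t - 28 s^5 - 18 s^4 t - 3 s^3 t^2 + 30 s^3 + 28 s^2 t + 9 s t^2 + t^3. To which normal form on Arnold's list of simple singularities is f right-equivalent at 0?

D_4

The Hessian of f at 0 has rank 0. Corank 2; j^3 = (3*s + t)*(10*s^2 + 6*s*t + t^2) splits into three distinct lines over C (the quadratic factor has nonzero discriminant), so D_4.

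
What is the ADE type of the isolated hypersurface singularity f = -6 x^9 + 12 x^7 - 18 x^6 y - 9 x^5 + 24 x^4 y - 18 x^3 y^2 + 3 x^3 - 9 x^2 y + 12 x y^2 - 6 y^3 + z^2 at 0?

The Hessian of f at 0 is [[0, 0, 0], [0, 0, 0], [0, 0, 2]] with rank 1, so corank 2. A Groebner basis of the Jacobian ideal J(f) in C{x,y,z} is {y^3, x^2 - 2*y^2/3, x*y - y^2, z}; counting standard monomials gives mu = 4. Corank 2; j^3 = 3*(x - y)*(x^2 - 2*x*y + 2*y^2) splits into three distinct lines over C (the quadratic factor has nonzero discriminant), so D_4.

D_4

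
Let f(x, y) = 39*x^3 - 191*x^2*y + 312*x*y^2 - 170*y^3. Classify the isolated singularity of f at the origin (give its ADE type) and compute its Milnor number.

The Hessian of f at 0 is [[0, 0], [0, 0]] with rank 0, so corank 2. A Groebner basis of the Jacobian ideal J(f) in C{x,y} is {y^3, x^2 - 66*y^2/23, x*y - 39*y^2/23}; counting standard monomials gives mu = 4. Corank 2; j^3 = (3*x - 5*y)*(13*x^2 - 42*x*y + 34*y^2) splits into three distinct lines over C (the quadratic factor has nonzero discriminant), so D_4.

Type D_4, Milnor number mu = 4.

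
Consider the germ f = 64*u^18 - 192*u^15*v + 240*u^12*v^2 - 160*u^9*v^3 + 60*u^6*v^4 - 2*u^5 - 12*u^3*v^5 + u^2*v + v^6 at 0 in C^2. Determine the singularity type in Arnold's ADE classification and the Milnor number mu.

Type D_7, Milnor number mu = 7.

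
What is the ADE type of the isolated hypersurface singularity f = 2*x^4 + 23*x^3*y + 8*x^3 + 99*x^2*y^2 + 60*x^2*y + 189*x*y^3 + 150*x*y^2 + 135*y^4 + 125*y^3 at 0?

The Hessian of f at 0 is [[0, 0], [0, 0]] with rank 0, so corank 2. A Groebner basis of the Jacobian ideal J(f) in C{x,y} is {768*x^2 + 3840*x*y + y^4 + 8*y^3 + 4800*y^2, x^3 + 660*x^2 + 3300*x*y + 45*y^3/2 + 4125*y^2, x^2*y - 168*x^2 - 840*x*y - 8*y^3 - 1050*y^2, 32*x^2 + x*y^2 + 160*x*y + 17*y^3/6 + 200*y^2}; counting standard monomials gives mu = 7. Corank 2; j^3 = (2*x + 5*y)^3 is a perfect cube, so E-series; the 4-jet and mu = 7 give E_7.

E_{7}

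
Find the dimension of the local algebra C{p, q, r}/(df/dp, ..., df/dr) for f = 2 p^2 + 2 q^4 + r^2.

3

The Hessian of f at 0 has rank 2. Corank 1: A-series; mu = 3 gives A_3.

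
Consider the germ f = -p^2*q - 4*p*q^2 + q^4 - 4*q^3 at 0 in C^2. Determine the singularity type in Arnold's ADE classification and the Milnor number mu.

Type D_{5}, Milnor number mu = 5.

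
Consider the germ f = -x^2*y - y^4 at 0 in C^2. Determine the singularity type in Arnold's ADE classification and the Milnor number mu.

Type D_{5}, Milnor number mu = 5.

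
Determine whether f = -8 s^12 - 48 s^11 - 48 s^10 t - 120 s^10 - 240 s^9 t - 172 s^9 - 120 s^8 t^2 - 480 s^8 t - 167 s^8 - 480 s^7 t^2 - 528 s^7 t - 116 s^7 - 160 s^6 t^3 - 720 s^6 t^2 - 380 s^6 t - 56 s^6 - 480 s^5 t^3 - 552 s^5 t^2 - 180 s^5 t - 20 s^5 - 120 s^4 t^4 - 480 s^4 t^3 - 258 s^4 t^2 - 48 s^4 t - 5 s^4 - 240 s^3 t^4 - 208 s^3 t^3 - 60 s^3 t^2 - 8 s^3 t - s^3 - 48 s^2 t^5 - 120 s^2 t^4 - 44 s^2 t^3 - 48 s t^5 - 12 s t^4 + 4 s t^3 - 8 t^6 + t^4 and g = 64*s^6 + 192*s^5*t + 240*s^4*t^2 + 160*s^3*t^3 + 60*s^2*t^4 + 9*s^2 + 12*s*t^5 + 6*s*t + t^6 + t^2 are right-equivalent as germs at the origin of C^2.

The Hessian of f at 0 is [[0, 0], [0, 0]] with rank 0, so corank 2. A Groebner basis of the Jacobian ideal J(f) in C{s,t} is {s^3, s^2*t, s^2/4 + s*t^2, -3*s^2/4 + t^3}; counting standard monomials gives mu = 6. Corank 2; j^3 = -s^3 is a perfect cube, so E-series; the 4-jet and mu = 6 give E_6. The Hessian of g at 0 is [[18, 6], [6, 2]] with rank 1, so corank 1. A Groebner basis of the Jacobian ideal J(g) in C{s,t} is {t^5, s + t/3}; counting standard monomials gives mu = 5. Corank 1: A-series; mu = 5 gives A_5. f is E_6 but g is A_5, hence not right-equivalent.

No.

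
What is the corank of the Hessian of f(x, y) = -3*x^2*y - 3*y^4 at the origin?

2

The Hessian at 0 is [[0, 0], [0, 0]] of rank 0; hence corank 2.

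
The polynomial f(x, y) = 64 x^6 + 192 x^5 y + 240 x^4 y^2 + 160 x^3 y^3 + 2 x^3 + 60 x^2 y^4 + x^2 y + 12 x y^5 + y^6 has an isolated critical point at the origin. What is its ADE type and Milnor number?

Type D7, Milnor number mu = 7.

The Hessian of f at 0 is [[0, 0], [0, 0]] with rank 0, so corank 2. A Groebner basis of the Jacobian ideal J(f) in C{x,y} is {-x*y/12 + y^5, x*y^2, x^2 + x*y/2}; counting standard monomials gives mu = 7. Corank 2; j^3 = x^2*(2*x + y) has shape L^2 M (L != M), so D-series; mu = 7 gives D_7.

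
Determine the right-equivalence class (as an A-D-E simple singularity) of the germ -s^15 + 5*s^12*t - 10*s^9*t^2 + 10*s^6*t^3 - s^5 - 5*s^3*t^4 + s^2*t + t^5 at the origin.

The Hessian of f at 0 has rank 0. Corank 2; j^3 = s^2*t has shape L^2 M (L != M), so D-series; mu = 6 gives D_6.

D_{6}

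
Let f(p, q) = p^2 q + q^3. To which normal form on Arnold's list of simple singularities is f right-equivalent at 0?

The Hessian of f at 0 has rank 0. Corank 2; j^3 = q*(p^2 + q^2) splits into three distinct lines over C (the quadratic factor has nonzero discriminant), so D_4.

D_4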